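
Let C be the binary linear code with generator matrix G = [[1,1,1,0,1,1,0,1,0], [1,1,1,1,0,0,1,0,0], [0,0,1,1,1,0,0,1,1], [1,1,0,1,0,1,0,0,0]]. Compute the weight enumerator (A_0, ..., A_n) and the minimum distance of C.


Weight distribution: A_0 = 1, A_1 = 1, A_3 = 1, A_4 = 3, A_5 = 5, A_6 = 4, A_7 = 1. Minimum distance d = 1.

Enumerate all 2^4 = 16 messages m ∈ F_2^4.
For each, compute codeword c = mG in F_2^9, then tally its weight.
  m = 0000 → c = 000000000, weight = 0.
  m = 1000 → c = 111011010, weight = 6.
  m = 0100 → c = 111100100, weight = 5.
  m = 1100 → c = 000111110, weight = 5.
  m = 0010 → c = 001110011, weight = 5.
  m = 1010 → c = 110101001, weight = 5.
  m = 0110 → c = 110010111, weight = 6.
  m = 1110 → c = 001001101, weight = 4.
  m = 0001 → c = 110101000, weight = 4.
  m = 1001 → c = 001110010, weight = 4.
  m = 0101 → c = 001001100, weight = 3.
  m = 1101 → c = 110010110, weight = 5.
  m = 0011 → c = 111011011, weight = 7.
  m = 1011 → c = 000000001, weight = 1.
  m = 0111 → c = 000111111, weight = 6.
  m = 1111 → c = 111100101, weight = 6.
Tally weights:
  weight 0: 1 codewords.
  weight 1: 1 codewords.
  weight 3: 1 codewords.
  weight 4: 3 codewords.
  weight 5: 5 codewords.
  weight 6: 4 codewords.
  weight 7: 1 codewords.
Minimum distance d = smallest w > 0 with A_w > 0 = 1.
Sanity: Σ A_w = 16 = 2^4 = 16 ✓.


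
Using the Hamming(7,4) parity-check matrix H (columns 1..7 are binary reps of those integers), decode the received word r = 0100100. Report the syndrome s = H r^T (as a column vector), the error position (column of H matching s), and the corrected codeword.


s = (1, 1, 1)^T, error position = 7, corrected codeword c = 0100101

Compute s = H r^T mod 2 one row at a time:
  s_1 = 0 + 1 + 0 + 0 = 1 ≡ 1 (mod 2).
  s_2 = 1 + 0 + 0 + 0 = 1 ≡ 1 (mod 2).
  s_3 = 0 + 0 + 1 + 0 = 1 ≡ 1 (mod 2).
s = (1, 1, 1)^T — this equals column 7 of H (binary 111), so error is at position 7.
Correct: flip bit 7 of r = 0100100 to get c = 0100101.


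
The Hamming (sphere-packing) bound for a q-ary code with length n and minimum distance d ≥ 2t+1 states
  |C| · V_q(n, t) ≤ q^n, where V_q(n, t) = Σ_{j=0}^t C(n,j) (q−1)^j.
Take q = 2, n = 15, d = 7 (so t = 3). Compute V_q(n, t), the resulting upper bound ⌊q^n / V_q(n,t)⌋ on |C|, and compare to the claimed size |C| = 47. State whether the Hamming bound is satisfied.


V_q(n, t) = 576, q^n = 32768, Hamming bound = 56, |C| = 47 ≤ bound (satisfied).

Step 1: Compute V_q(n, t) = Σ_{j=0}^3 C(n, j) (q−1)^j.
  j = 0: C(15,0)·(1)^0 = 1·1 = 1.
  j = 1: C(15,1)·(1)^1 = 15·1 = 15.
  j = 2: C(15,2)·(1)^2 = 105·1 = 105.
  j = 3: C(15,3)·(1)^3 = 455·1 = 455.
  V_q(n, t) = 1 + 15 + 105 + 455 = 576.
Step 2: q^n = 2^15 = 32768.
Step 3: Hamming bound ⌊q^n / V_q(n,t)⌋ = ⌊32768/576⌋ = 56.
Step 4: Compare |C| = 47 to 56: satisfied.
The claimed |C| lies below the Hamming bound.


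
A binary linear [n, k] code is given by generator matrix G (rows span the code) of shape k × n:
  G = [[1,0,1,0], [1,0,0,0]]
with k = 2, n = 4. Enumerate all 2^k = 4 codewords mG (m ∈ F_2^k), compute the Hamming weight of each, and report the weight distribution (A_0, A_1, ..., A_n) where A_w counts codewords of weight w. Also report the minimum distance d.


Weight distribution: A_0 = 1, A_1 = 2, A_2 = 1. Minimum distance d = 1.

Enumerate all 2^2 = 4 messages m ∈ F_2^2.
For each, compute codeword c = mG in F_2^4, then tally its weight.
  m = 00 → c = 0000, weight = 0.
  m = 10 → c = 1010, weight = 2.
  m = 01 → c = 1000, weight = 1.
  m = 11 → c = 0010, weight = 1.
Tally weights:
  weight 0: 1 codewords.
  weight 1: 2 codewords.
  weight 2: 1 codewords.
Minimum distance d = smallest w > 0 with A_w > 0 = 1.
Sanity: Σ A_w = 4 = 2^2 = 4 ✓.


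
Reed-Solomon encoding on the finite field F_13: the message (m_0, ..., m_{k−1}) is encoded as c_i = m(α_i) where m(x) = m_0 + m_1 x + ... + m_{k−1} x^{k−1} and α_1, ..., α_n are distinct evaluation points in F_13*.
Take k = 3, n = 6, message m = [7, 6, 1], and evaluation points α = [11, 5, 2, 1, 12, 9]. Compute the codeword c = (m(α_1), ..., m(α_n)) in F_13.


c = [12, 10, 10, 1, 2, 12]

Message polynomial: m(x) = 7 + 6·x + 1·x^2 (mod 13).
For each evaluation point α_i, compute m(α_i) mod 13:
  α_1 = 11: Horner steps 1 → 4 → 12, so m(11) = 12.
  α_2 = 5: Horner steps 1 → 11 → 10, so m(5) = 10.
  α_3 = 2: Horner steps 1 → 8 → 10, so m(2) = 10.
  α_4 = 1: Horner steps 1 → 7 → 1, so m(1) = 1.
  α_5 = 12: Horner steps 1 → 5 → 2, so m(12) = 2.
  α_6 = 9: Horner steps 1 → 2 → 12, so m(9) = 12.
Codeword c = [12, 10, 10, 1, 2, 12] ∈ F_13^6.


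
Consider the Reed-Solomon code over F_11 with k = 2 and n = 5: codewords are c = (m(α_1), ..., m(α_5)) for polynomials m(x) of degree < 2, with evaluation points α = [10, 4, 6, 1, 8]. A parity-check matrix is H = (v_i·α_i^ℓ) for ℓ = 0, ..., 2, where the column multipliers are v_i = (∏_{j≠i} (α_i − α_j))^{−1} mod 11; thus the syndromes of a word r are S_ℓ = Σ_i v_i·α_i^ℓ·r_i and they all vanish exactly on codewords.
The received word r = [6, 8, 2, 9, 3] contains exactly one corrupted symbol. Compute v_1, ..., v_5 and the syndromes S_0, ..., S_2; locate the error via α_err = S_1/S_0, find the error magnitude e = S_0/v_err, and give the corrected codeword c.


S = (8, 4, 2), error at position 3, error magnitude e = 2, c = [6, 8, 0, 9, 3].

Step 1: column multipliers v_i = (∏_{j≠i}(α_i − α_j))^{−1} mod 11.
  i = 1 (α = 10): (10−4)(10−6)(10−1)(10−8) = 6·4·9·2 = 432 ≡ 3, so v_1 = 3^{−1} = 4 (mod 11).
  i = 2 (α = 4): (4−10)(4−6)(4−1)(4−8) = (−6)·(−2)·3·(−4) = −144 ≡ 10, so v_2 = 10^{−1} = 10 (mod 11).
  i = 3 (α = 6): (6−10)(6−4)(6−1)(6−8) = (−4)·2·5·(−2) = 80 ≡ 3, so v_3 = 3^{−1} = 4 (mod 11).
  i = 4 (α = 1): (1−10)(1−4)(1−6)(1−8) = (−9)·(−3)·(−5)·(−7) = 945 ≡ 10, so v_4 = 10^{−1} = 10 (mod 11).
  i = 5 (α = 8): (8−10)(8−4)(8−6)(8−1) = (−2)·4·2·7 = −112 ≡ 9, so v_5 = 9^{−1} = 5 (mod 11).
  v = [4, 10, 4, 10, 5].
Step 2: syndromes of r = [6, 8, 2, 9, 3] (all sums mod 11).
  S_0 = Σ v_i r_i = 4·6 + 10·8 + 4·2 + 10·9 + 5·3 = 217 ≡ 8.
  S_1 = Σ v_i α_i r_i = 4·10·6 + 10·4·8 + 4·6·2 + 10·1·9 + 5·8·3 = 818 ≡ 4.
  α_i^2 mod 11 = [1, 5, 3, 1, 9].
  S_2 = Σ v_i α_i^2 r_i = 4·1·6 + 10·5·8 + 4·3·2 + 10·1·9 + 5·9·3 = 673 ≡ 2.
  S = (8, 4, 2) ≠ 0, so r is not a codeword (an error is present).
Step 3: locate the error. For a single error e at position i, S_ℓ = v_i·e·α_i^ℓ, so α_err = S_1/S_0.
  S_0^{−1} = 8^{−1} = 7 (mod 11), so α_err = 4·7 = 28 ≡ 6 = α_3. Error position i = 3.
  Consistency check: S_2/S_1 = 2·3 = 6 ≡ 6 = α_err ✓ (single-error assumption holds).
Step 4: error magnitude e = S_0/v_3 = S_0·∏_{j≠3}(α_3 − α_j) = 8·3 = 24 ≡ 2 (mod 11).
Step 5: correct position 3: c_3 = r_3 − e = 2 − 2 ≡ 0 (mod 11). Hence c = [6, 8, 0, 9, 3].
  Check: interpolating c through the α_i gives m(x) = 2 + 7·x (degree < 2) with m(α_i) = c_i for every i, so c is indeed a codeword.


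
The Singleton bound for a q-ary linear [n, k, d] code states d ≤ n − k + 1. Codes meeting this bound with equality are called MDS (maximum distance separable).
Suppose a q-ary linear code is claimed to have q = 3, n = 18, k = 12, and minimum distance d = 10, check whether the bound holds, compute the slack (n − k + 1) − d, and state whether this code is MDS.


Singleton RHS = n − k + 1 = 7, slack = -3, bound violated (no such code; not MDS).

Singleton bound: d ≤ n − k + 1.
Here n = 18, k = 12, so n − k + 1 = 7.
Given d = 10, check d ≤ 7: NO.
Slack = (n − k + 1) − d = -3.
The slack is negative: d = 10 exceeds n − k + 1 = 7 by 3, so the Singleton bound is violated and no linear [18, 12, 10]_3 code can exist. In particular it is not MDS (MDS requires d = n − k + 1 exactly).
Description: the claimed parameters are [18, 12, 10]_3; such a code would be impossible (violates the Singleton bound).


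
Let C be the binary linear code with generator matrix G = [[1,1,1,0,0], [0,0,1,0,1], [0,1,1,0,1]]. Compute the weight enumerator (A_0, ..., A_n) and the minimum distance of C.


Weight distribution: A_0 = 1, A_1 = 1, A_2 = 3, A_3 = 3. Minimum distance d = 1.

Enumerate all 2^3 = 8 messages m ∈ F_2^3.
For each, compute codeword c = mG in F_2^5, then tally its weight.
  m = 000 → c = 00000, weight = 0.
  m = 100 → c = 11100, weight = 3.
  m = 010 → c = 00101, weight = 2.
  m = 110 → c = 11001, weight = 3.
  m = 001 → c = 01101, weight = 3.
  m = 101 → c = 10001, weight = 2.
  m = 011 → c = 01000, weight = 1.
  m = 111 → c = 10100, weight = 2.
Tally weights:
  weight 0: 1 codewords.
  weight 1: 1 codewords.
  weight 2: 3 codewords.
  weight 3: 3 codewords.
Minimum distance d = smallest w > 0 with A_w > 0 = 1.
Sanity: Σ A_w = 8 = 2^3 = 8 ✓.


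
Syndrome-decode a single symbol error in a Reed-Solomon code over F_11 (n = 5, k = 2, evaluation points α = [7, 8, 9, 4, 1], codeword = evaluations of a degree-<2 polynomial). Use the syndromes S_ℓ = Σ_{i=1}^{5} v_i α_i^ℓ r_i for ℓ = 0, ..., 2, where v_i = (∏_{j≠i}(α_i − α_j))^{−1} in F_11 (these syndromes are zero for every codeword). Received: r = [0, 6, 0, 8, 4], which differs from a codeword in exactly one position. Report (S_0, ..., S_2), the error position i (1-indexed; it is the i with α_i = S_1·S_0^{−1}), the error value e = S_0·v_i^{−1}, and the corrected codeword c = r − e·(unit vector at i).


S = (7, 5, 2), error at position 1, error magnitude e = 10, c = [1, 6, 0, 8, 4].

Step 1: column multipliers v_i = (∏_{j≠i}(α_i − α_j))^{−1} mod 11.
  i = 1 (α = 7): (7−8)(7−9)(7−4)(7−1) = (−1)·(−2)·3·6 = 36 ≡ 3, so v_1 = 3^{−1} = 4 (mod 11).
  i = 2 (α = 8): (8−7)(8−9)(8−4)(8−1) = 1·(−1)·4·7 = −28 ≡ 5, so v_2 = 5^{−1} = 9 (mod 11).
  i = 3 (α = 9): (9−7)(9−8)(9−4)(9−1) = 2·1·5·8 = 80 ≡ 3, so v_3 = 3^{−1} = 4 (mod 11).
  i = 4 (α = 4): (4−7)(4−8)(4−9)(4−1) = (−3)·(−4)·(−5)·3 = −180 ≡ 7, so v_4 = 7^{−1} = 8 (mod 11).
  i = 5 (α = 1): (1−7)(1−8)(1−9)(1−4) = (−6)·(−7)·(−8)·(−3) = 1008 ≡ 7, so v_5 = 7^{−1} = 8 (mod 11).
  v = [4, 9, 4, 8, 8].
Step 2: syndromes of r = [0, 6, 0, 8, 4] (all sums mod 11).
  S_0 = Σ v_i r_i = 4·0 + 9·6 + 4·0 + 8·8 + 8·4 = 150 ≡ 7.
  S_1 = Σ v_i α_i r_i = 4·7·0 + 9·8·6 + 4·9·0 + 8·4·8 + 8·1·4 = 720 ≡ 5.
  α_i^2 mod 11 = [5, 9, 4, 5, 1].
  S_2 = Σ v_i α_i^2 r_i = 4·5·0 + 9·9·6 + 4·4·0 + 8·5·8 + 8·1·4 = 838 ≡ 2.
  S = (7, 5, 2) ≠ 0, so r is not a codeword (an error is present).
Step 3: locate the error. For a single error e at position i, S_ℓ = v_i·e·α_i^ℓ, so α_err = S_1/S_0.
  S_0^{−1} = 7^{−1} = 8 (mod 11), so α_err = 5·8 = 40 ≡ 7 = α_1. Error position i = 1.
  Consistency check: S_2/S_1 = 2·9 = 18 ≡ 7 = α_err ✓ (single-error assumption holds).
Step 4: error magnitude e = S_0/v_1 = S_0·∏_{j≠1}(α_1 − α_j) = 7·3 = 21 ≡ 10 (mod 11).
Step 5: correct position 1: c_1 = r_1 − e = 0 − 10 ≡ 1 (mod 11). Hence c = [1, 6, 0, 8, 4].
  Check: interpolating c through the α_i gives m(x) = 10 + 5·x (degree < 2) with m(α_i) = c_i for every i, so c is indeed a codeword.


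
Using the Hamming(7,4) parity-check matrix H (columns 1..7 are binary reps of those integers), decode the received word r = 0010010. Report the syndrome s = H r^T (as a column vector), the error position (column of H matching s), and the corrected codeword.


s = (1, 0, 1)^T, error position = 5, corrected codeword c = 0010110

Compute s = H r^T mod 2 one row at a time:
  s_1 = 0 + 0 + 1 + 0 = 1 ≡ 1 (mod 2).
  s_2 = 0 + 1 + 1 + 0 = 2 ≡ 0 (mod 2).
  s_3 = 0 + 1 + 0 + 0 = 1 ≡ 1 (mod 2).
s = (1, 0, 1)^T — this equals column 5 of H (binary 101), so error is at position 5.
Correct: flip bit 5 of r = 0010010 to get c = 0010110.


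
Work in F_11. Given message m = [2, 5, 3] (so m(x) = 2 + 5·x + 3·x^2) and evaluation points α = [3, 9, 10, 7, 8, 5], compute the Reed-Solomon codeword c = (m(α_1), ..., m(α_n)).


c = [0, 4, 0, 8, 3, 3]

Message polynomial: m(x) = 2 + 5·x + 3·x^2 (mod 11).
For each evaluation point α_i, compute m(α_i) mod 11:
  α_1 = 3: Horner steps 3 → 3 → 0, so m(3) = 0.
  α_2 = 9: Horner steps 3 → 10 → 4, so m(9) = 4.
  α_3 = 10: Horner steps 3 → 2 → 0, so m(10) = 0.
  α_4 = 7: Horner steps 3 → 4 → 8, so m(7) = 8.
  α_5 = 8: Horner steps 3 → 7 → 3, so m(8) = 3.
  α_6 = 5: Horner steps 3 → 9 → 3, so m(5) = 3.
Codeword c = [0, 4, 0, 8, 3, 3] ∈ F_11^6.


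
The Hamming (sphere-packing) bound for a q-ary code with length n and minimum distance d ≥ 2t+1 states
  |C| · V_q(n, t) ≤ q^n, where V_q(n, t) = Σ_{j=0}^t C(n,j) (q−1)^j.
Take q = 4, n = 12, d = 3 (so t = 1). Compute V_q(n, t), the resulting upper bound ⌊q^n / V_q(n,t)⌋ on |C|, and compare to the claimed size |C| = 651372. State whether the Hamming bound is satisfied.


V_q(n, t) = 37, q^n = 16777216, Hamming bound = 453438, |C| = 651372 > bound (violated).

Step 1: Compute V_q(n, t) = Σ_{j=0}^1 C(n, j) (q−1)^j.
  j = 0: C(12,0)·(3)^0 = 1·1 = 1.
  j = 1: C(12,1)·(3)^1 = 12·3 = 36.
  V_q(n, t) = 1 + 36 = 37.
Step 2: q^n = 4^12 = 16777216.
Step 3: Hamming bound ⌊q^n / V_q(n,t)⌋ = ⌊16777216/37⌋ = 453438.
Step 4: Compare |C| = 651372 to 453438: violated.
The claimed |C| lies above the Hamming bound, so no 4-ary code of length 12 with d ≥ 3 can have 651372 codewords.


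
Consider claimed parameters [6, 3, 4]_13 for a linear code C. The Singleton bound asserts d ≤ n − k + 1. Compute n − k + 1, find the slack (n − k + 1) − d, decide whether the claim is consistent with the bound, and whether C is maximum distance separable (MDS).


Singleton RHS = n − k + 1 = 4, slack = 0, bound satisfied, MDS.

Singleton bound: d ≤ n − k + 1.
Here n = 6, k = 3, so n − k + 1 = 4.
Given d = 4, check d ≤ 4: YES.
Slack = (n − k + 1) − d = 0.
The code is MDS (slack = 0).
Description: the claimed parameters are [6, 3, 4]_13; such a code would be MDS (meets Singleton bound).


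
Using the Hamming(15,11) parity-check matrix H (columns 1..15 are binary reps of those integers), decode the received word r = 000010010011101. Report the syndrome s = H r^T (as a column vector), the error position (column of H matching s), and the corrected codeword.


s = (1, 0, 0, 0)^T, error position = 8, corrected codeword c = 000010000011101

Compute s = H r^T mod 2 one row at a time:
  s_1 = 1 + 0 + 0 + 1 + 1 + 1 + 0 + 1 = 5 ≡ 1 (mod 2).
  s_2 = 0 + 1 + 0 + 0 + 1 + 1 + 0 + 1 = 4 ≡ 0 (mod 2).
  s_3 = 0 + 0 + 0 + 0 + 0 + 1 + 0 + 1 = 2 ≡ 0 (mod 2).
  s_4 = 0 + 0 + 1 + 0 + 0 + 1 + 1 + 1 = 4 ≡ 0 (mod 2).
s = (1, 0, 0, 0)^T — this equals column 8 of H (binary 1000), so error is at position 8.
Correct: flip bit 8 of r = 000010010011101 to get c = 000010000011101.


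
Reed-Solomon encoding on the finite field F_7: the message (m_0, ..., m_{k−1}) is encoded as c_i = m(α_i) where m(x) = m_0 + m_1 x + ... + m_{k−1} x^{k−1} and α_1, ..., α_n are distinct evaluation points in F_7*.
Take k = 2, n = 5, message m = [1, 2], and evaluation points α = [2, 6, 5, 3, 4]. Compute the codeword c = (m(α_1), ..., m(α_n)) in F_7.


c = [5, 6, 4, 0, 2]

Message polynomial: m(x) = 1 + 2·x (mod 7).
For each evaluation point α_i, compute m(α_i) mod 7:
  α_1 = 2: Horner steps 2 → 5, so m(2) = 5.
  α_2 = 6: Horner steps 2 → 6, so m(6) = 6.
  α_3 = 5: Horner steps 2 → 4, so m(5) = 4.
  α_4 = 3: Horner steps 2 → 0, so m(3) = 0.
  α_5 = 4: Horner steps 2 → 2, so m(4) = 2.
Codeword c = [5, 6, 4, 0, 2] ∈ F_7^5.


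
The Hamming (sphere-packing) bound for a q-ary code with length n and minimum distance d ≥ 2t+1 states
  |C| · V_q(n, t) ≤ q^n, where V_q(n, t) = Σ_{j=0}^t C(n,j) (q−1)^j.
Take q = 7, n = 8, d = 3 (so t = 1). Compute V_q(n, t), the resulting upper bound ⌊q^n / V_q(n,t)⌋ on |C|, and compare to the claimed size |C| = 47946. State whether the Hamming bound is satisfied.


V_q(n, t) = 49, q^n = 5764801, Hamming bound = 117649, |C| = 47946 ≤ bound (satisfied).

Step 1: Compute V_q(n, t) = Σ_{j=0}^1 C(n, j) (q−1)^j.
  j = 0: C(8,0)·(6)^0 = 1·1 = 1.
  j = 1: C(8,1)·(6)^1 = 8·6 = 48.
  V_q(n, t) = 1 + 48 = 49.
Step 2: q^n = 7^8 = 5764801.
Step 3: Hamming bound ⌊q^n / V_q(n,t)⌋ = ⌊5764801/49⌋ = 117649.
Step 4: Compare |C| = 47946 to 117649: satisfied.
The claimed |C| lies below the Hamming bound.


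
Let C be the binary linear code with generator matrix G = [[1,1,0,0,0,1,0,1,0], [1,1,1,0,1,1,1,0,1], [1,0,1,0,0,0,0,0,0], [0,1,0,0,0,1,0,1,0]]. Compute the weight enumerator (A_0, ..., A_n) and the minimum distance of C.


Weight distribution: A_0 = 1, A_1 = 2, A_2 = 1, A_3 = 1, A_4 = 3, A_5 = 4, A_6 = 3, A_7 = 1. Minimum distance d = 1.

Enumerate all 2^4 = 16 messages m ∈ F_2^4.
For each, compute codeword c = mG in F_2^9, then tally its weight.
  m = 0000 → c = 000000000, weight = 0.
  m = 1000 → c = 110001010, weight = 4.
  m = 0100 → c = 111011101, weight = 7.
  m = 1100 → c = 001010111, weight = 5.
  m = 0010 → c = 101000000, weight = 2.
  m = 1010 → c = 011001010, weight = 4.
  m = 0110 → c = 010011101, weight = 5.
  m = 1110 → c = 100010111, weight = 5.
  m = 0001 → c = 010001010, weight = 3.
  m = 1001 → c = 100000000, weight = 1.
  m = 0101 → c = 101010111, weight = 6.
  m = 1101 → c = 011011101, weight = 6.
  m = 0011 → c = 111001010, weight = 5.
  m = 1011 → c = 001000000, weight = 1.
  m = 0111 → c = 000010111, weight = 4.
  m = 1111 → c = 110011101, weight = 6.
Tally weights:
  weight 0: 1 codewords.
  weight 1: 2 codewords.
  weight 2: 1 codewords.
  weight 3: 1 codewords.
  weight 4: 3 codewords.
  weight 5: 4 codewords.
  weight 6: 3 codewords.
  weight 7: 1 codewords.
Minimum distance d = smallest w > 0 with A_w > 0 = 1.
Sanity: Σ A_w = 16 = 2^4 = 16 ✓.


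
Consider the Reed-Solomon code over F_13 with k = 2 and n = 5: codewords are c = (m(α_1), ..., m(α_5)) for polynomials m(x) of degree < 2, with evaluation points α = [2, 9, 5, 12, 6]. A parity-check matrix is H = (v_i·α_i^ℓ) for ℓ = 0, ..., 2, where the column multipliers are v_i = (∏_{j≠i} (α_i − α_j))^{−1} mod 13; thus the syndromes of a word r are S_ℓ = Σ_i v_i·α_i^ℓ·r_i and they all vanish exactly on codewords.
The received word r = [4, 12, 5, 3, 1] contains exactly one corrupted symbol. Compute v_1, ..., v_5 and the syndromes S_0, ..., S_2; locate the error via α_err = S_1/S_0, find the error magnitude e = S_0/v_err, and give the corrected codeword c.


S = (11, 8, 7), error at position 2, error magnitude e = 10, c = [4, 2, 5, 3, 1].

Step 1: column multipliers v_i = (∏_{j≠i}(α_i − α_j))^{−1} mod 13.
  i = 1 (α = 2): (2−9)(2−5)(2−12)(2−6) = (−7)·(−3)·(−10)·(−4) = 840 ≡ 8, so v_1 = 8^{−1} = 5 (mod 13).
  i = 2 (α = 9): (9−2)(9−5)(9−12)(9−6) = 7·4·(−3)·3 = −252 ≡ 8, so v_2 = 8^{−1} = 5 (mod 13).
  i = 3 (α = 5): (5−2)(5−9)(5−12)(5−6) = 3·(−4)·(−7)·(−1) = −84 ≡ 7, so v_3 = 7^{−1} = 2 (mod 13).
  i = 4 (α = 12): (12−2)(12−9)(12−5)(12−6) = 10·3·7·6 = 1260 ≡ 12, so v_4 = 12^{−1} = 12 (mod 13).
  i = 5 (α = 6): (6−2)(6−9)(6−5)(6−12) = 4·(−3)·1·(−6) = 72 ≡ 7, so v_5 = 7^{−1} = 2 (mod 13).
  v = [5, 5, 2, 12, 2].
Step 2: syndromes of r = [4, 12, 5, 3, 1] (all sums mod 13).
  S_0 = Σ v_i r_i = 5·4 + 5·12 + 2·5 + 12·3 + 2·1 = 128 ≡ 11.
  S_1 = Σ v_i α_i r_i = 5·2·4 + 5·9·12 + 2·5·5 + 12·12·3 + 2·6·1 = 1074 ≡ 8.
  α_i^2 mod 13 = [4, 3, 12, 1, 10].
  S_2 = Σ v_i α_i^2 r_i = 5·4·4 + 5·3·12 + 2·12·5 + 12·1·3 + 2·10·1 = 436 ≡ 7.
  S = (11, 8, 7) ≠ 0, so r is not a codeword (an error is present).
Step 3: locate the error. For a single error e at position i, S_ℓ = v_i·e·α_i^ℓ, so α_err = S_1/S_0.
  S_0^{−1} = 11^{−1} = 6 (mod 13), so α_err = 8·6 = 48 ≡ 9 = α_2. Error position i = 2.
  Consistency check: S_2/S_1 = 7·5 = 35 ≡ 9 = α_err ✓ (single-error assumption holds).
Step 4: error magnitude e = S_0/v_2 = S_0·∏_{j≠2}(α_2 − α_j) = 11·8 = 88 ≡ 10 (mod 13).
Step 5: correct position 2: c_2 = r_2 − e = 12 − 10 ≡ 2 (mod 13). Hence c = [4, 2, 5, 3, 1].
  Check: interpolating c through the α_i gives m(x) = 12 + 9·x (degree < 2) with m(α_i) = c_i for every i, so c is indeed a codeword.


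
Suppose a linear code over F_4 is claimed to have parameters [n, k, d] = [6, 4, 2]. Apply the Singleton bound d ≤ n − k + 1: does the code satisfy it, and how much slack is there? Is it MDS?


Singleton RHS = n − k + 1 = 3, slack = 1, bound satisfied, not MDS.

Singleton bound: d ≤ n − k + 1.
Here n = 6, k = 4, so n − k + 1 = 3.
Given d = 2, check d ≤ 3: YES.
Slack = (n − k + 1) − d = 1.
The code is NOT MDS (slack = 1 > 0).
Description: the claimed parameters are [6, 4, 2]_4; such a code would be non-MDS.


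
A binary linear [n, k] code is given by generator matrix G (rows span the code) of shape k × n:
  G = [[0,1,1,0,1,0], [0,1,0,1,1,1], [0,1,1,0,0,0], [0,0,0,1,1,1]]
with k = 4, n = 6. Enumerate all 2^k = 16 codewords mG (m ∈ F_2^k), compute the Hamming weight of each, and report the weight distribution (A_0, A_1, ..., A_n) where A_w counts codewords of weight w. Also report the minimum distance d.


Weight distribution: A_0 = 1, A_1 = 3, A_2 = 4, A_3 = 4, A_4 = 3, A_5 = 1. Minimum distance d = 1.

Enumerate all 2^4 = 16 messages m ∈ F_2^4.
For each, compute codeword c = mG in F_2^6, then tally its weight.
  m = 0000 → c = 000000, weight = 0.
  m = 1000 → c = 011010, weight = 3.
  m = 0100 → c = 010111, weight = 4.
  m = 1100 → c = 001101, weight = 3.
  m = 0010 → c = 011000, weight = 2.
  m = 1010 → c = 000010, weight = 1.
  m = 0110 → c = 001111, weight = 4.
  m = 1110 → c = 010101, weight = 3.
  m = 0001 → c = 000111, weight = 3.
  m = 1001 → c = 011101, weight = 4.
  m = 0101 → c = 010000, weight = 1.
  m = 1101 → c = 001010, weight = 2.
  m = 0011 → c = 011111, weight = 5.
  m = 1011 → c = 000101, weight = 2.
  m = 0111 → c = 001000, weight = 1.
  m = 1111 → c = 010010, weight = 2.
Tally weights:
  weight 0: 1 codewords.
  weight 1: 3 codewords.
  weight 2: 4 codewords.
  weight 3: 4 codewords.
  weight 4: 3 codewords.
  weight 5: 1 codewords.
Minimum distance d = smallest w > 0 with A_w > 0 = 1.
Sanity: Σ A_w = 16 = 2^4 = 16 ✓.


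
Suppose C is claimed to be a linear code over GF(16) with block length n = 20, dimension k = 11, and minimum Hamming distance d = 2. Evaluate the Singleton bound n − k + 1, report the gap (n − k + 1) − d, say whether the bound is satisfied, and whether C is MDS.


Singleton RHS = n − k + 1 = 10, slack = 8, bound satisfied, not MDS.

Singleton bound: d ≤ n − k + 1.
Here n = 20, k = 11, so n − k + 1 = 10.
Given d = 2, check d ≤ 10: YES.
Slack = (n − k + 1) − d = 8.
The code is NOT MDS (slack = 8 > 0).
Description: the claimed parameters are [20, 11, 2]_16; such a code would be non-MDS.


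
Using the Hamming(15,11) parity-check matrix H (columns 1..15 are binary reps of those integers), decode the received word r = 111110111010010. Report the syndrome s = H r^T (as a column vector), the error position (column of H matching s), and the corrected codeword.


s = (0, 0, 1, 0)^T, error position = 2, corrected codeword c = 101110111010010

Compute s = H r^T mod 2 one row at a time:
  s_1 = 1 + 1 + 0 + 1 + 0 + 0 + 1 + 0 = 4 ≡ 0 (mod 2).
  s_2 = 1 + 1 + 0 + 1 + 0 + 0 + 1 + 0 = 4 ≡ 0 (mod 2).
  s_3 = 1 + 1 + 0 + 1 + 0 + 1 + 1 + 0 = 5 ≡ 1 (mod 2).
  s_4 = 1 + 1 + 1 + 1 + 1 + 1 + 0 + 0 = 6 ≡ 0 (mod 2).
s = (0, 0, 1, 0)^T — this equals column 2 of H (binary 0010), so error is at position 2.
Correct: flip bit 2 of r = 111110111010010 to get c = 101110111010010.


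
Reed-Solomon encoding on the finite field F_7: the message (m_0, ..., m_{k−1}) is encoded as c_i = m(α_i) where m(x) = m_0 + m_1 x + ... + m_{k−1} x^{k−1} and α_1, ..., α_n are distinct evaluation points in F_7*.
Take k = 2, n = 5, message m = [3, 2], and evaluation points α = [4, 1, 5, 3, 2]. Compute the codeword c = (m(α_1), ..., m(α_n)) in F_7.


c = [4, 5, 6, 2, 0]

Message polynomial: m(x) = 3 + 2·x (mod 7).
For each evaluation point α_i, compute m(α_i) mod 7:
  α_1 = 4: Horner steps 2 → 4, so m(4) = 4.
  α_2 = 1: Horner steps 2 → 5, so m(1) = 5.
  α_3 = 5: Horner steps 2 → 6, so m(5) = 6.
  α_4 = 3: Horner steps 2 → 2, so m(3) = 2.
  α_5 = 2: Horner steps 2 → 0, so m(2) = 0.
Codeword c = [4, 5, 6, 2, 0] ∈ F_7^5.


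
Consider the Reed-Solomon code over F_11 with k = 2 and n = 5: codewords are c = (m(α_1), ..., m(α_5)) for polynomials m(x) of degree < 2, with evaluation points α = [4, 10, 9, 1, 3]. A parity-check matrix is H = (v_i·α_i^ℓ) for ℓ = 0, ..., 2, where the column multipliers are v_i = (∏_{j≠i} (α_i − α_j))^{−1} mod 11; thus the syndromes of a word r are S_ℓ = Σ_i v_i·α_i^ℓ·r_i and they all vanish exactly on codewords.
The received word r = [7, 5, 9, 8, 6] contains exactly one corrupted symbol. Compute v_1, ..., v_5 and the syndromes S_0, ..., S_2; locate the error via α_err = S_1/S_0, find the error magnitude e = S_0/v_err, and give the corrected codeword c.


S = (7, 10, 8), error at position 5, error magnitude e = 6, c = [7, 5, 9, 8, 0].

Step 1: column multipliers v_i = (∏_{j≠i}(α_i − α_j))^{−1} mod 11.
  i = 1 (α = 4): (4−10)(4−9)(4−1)(4−3) = (−6)·(−5)·3·1 = 90 ≡ 2, so v_1 = 2^{−1} = 6 (mod 11).
  i = 2 (α = 10): (10−4)(10−9)(10−1)(10−3) = 6·1·9·7 = 378 ≡ 4, so v_2 = 4^{−1} = 3 (mod 11).
  i = 3 (α = 9): (9−4)(9−10)(9−1)(9−3) = 5·(−1)·8·6 = −240 ≡ 2, so v_3 = 2^{−1} = 6 (mod 11).
  i = 4 (α = 1): (1−4)(1−10)(1−9)(1−3) = (−3)·(−9)·(−8)·(−2) = 432 ≡ 3, so v_4 = 3^{−1} = 4 (mod 11).
  i = 5 (α = 3): (3−4)(3−10)(3−9)(3−1) = (−1)·(−7)·(−6)·2 = −84 ≡ 4, so v_5 = 4^{−1} = 3 (mod 11).
  v = [6, 3, 6, 4, 3].
Step 2: syndromes of r = [7, 5, 9, 8, 6] (all sums mod 11).
  S_0 = Σ v_i r_i = 6·7 + 3·5 + 6·9 + 4·8 + 3·6 = 161 ≡ 7.
  S_1 = Σ v_i α_i r_i = 6·4·7 + 3·10·5 + 6·9·9 + 4·1·8 + 3·3·6 = 890 ≡ 10.
  α_i^2 mod 11 = [5, 1, 4, 1, 9].
  S_2 = Σ v_i α_i^2 r_i = 6·5·7 + 3·1·5 + 6·4·9 + 4·1·8 + 3·9·6 = 635 ≡ 8.
  S = (7, 10, 8) ≠ 0, so r is not a codeword (an error is present).
Step 3: locate the error. For a single error e at position i, S_ℓ = v_i·e·α_i^ℓ, so α_err = S_1/S_0.
  S_0^{−1} = 7^{−1} = 8 (mod 11), so α_err = 10·8 = 80 ≡ 3 = α_5. Error position i = 5.
  Consistency check: S_2/S_1 = 8·10 = 80 ≡ 3 = α_err ✓ (single-error assumption holds).
Step 4: error magnitude e = S_0/v_5 = S_0·∏_{j≠5}(α_5 − α_j) = 7·4 = 28 ≡ 6 (mod 11).
Step 5: correct position 5: c_5 = r_5 − e = 6 − 6 ≡ 0 (mod 11). Hence c = [7, 5, 9, 8, 0].
  Check: interpolating c through the α_i gives m(x) = 1 + 7·x (degree < 2) with m(α_i) = c_i for every i, so c is indeed a codeword.


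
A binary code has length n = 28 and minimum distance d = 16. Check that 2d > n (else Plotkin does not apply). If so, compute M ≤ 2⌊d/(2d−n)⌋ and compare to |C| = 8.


Plotkin bound M ≤ 8; given |C| = 8 ≤ bound (satisfied).

Check applicability: 2d = 32, n = 28.
2d − n = 4 > 0, so Plotkin applies.
Compute d/(2d−n) = 16/4 ≈ 4.0000.
⌊d/(2d−n)⌋ = 4.
Plotkin bound: M ≤ 2·4 = 8.
Given |C| = 8, check: satisfied.
This |C| is at the Plotkin bound.


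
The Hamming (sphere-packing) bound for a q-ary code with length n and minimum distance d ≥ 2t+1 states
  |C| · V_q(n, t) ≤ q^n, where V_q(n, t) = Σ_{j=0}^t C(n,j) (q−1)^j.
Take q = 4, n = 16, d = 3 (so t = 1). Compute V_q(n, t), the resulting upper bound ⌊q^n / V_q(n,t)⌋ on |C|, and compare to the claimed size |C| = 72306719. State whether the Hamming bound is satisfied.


V_q(n, t) = 49, q^n = 4294967296, Hamming bound = 87652393, |C| = 72306719 ≤ bound (satisfied).

Step 1: Compute V_q(n, t) = Σ_{j=0}^1 C(n, j) (q−1)^j.
  j = 0: C(16,0)·(3)^0 = 1·1 = 1.
  j = 1: C(16,1)·(3)^1 = 16·3 = 48.
  V_q(n, t) = 1 + 48 = 49.
Step 2: q^n = 4^16 = 4294967296.
Step 3: Hamming bound ⌊q^n / V_q(n,t)⌋ = ⌊4294967296/49⌋ = 87652393.
Step 4: Compare |C| = 72306719 to 87652393: satisfied.
The claimed |C| lies below the Hamming bound.


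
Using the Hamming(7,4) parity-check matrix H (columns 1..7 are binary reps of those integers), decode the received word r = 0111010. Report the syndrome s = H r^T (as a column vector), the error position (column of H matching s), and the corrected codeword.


s = (0, 1, 1)^T, error position = 3, corrected codeword c = 0101010

Compute s = H r^T mod 2 one row at a time:
  s_1 = 1 + 0 + 1 + 0 = 2 ≡ 0 (mod 2).
  s_2 = 1 + 1 + 1 + 0 = 3 ≡ 1 (mod 2).
  s_3 = 0 + 1 + 0 + 0 = 1 ≡ 1 (mod 2).
s = (0, 1, 1)^T — this equals column 3 of H (binary 011), so error is at position 3.
Correct: flip bit 3 of r = 0111010 to get c = 0101010.


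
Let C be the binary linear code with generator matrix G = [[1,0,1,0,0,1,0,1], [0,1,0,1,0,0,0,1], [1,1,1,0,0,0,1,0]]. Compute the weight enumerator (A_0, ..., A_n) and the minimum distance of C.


Weight distribution: A_0 = 1, A_3 = 2, A_4 = 3, A_5 = 2. Minimum distance d = 3.

Enumerate all 2^3 = 8 messages m ∈ F_2^3.
For each, compute codeword c = mG in F_2^8, then tally its weight.
  m = 000 → c = 00000000, weight = 0.
  m = 100 → c = 10100101, weight = 4.
  m = 010 → c = 01010001, weight = 3.
  m = 110 → c = 11110100, weight = 5.
  m = 001 → c = 11100010, weight = 4.
  m = 101 → c = 01000111, weight = 4.
  m = 011 → c = 10110011, weight = 5.
  m = 111 → c = 00010110, weight = 3.
Tally weights:
  weight 0: 1 codewords.
  weight 3: 2 codewords.
  weight 4: 3 codewords.
  weight 5: 2 codewords.
Minimum distance d = smallest w > 0 with A_w > 0 = 3.
Sanity: Σ A_w = 8 = 2^3 = 8 ✓.


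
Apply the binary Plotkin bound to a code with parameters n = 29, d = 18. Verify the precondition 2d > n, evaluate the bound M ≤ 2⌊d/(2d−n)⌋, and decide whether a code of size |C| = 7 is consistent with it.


Plotkin bound M ≤ 4; given |C| = 7 > bound (violated).

Check applicability: 2d = 36, n = 29.
2d − n = 7 > 0, so Plotkin applies.
Compute d/(2d−n) = 18/7 ≈ 2.5714.
⌊d/(2d−n)⌋ = 2.
Plotkin bound: M ≤ 2·2 = 4.
Given |C| = 7, check: VIOLATED.
This |C| is above the Plotkin bound, so no binary code with n = 29, d = 18 and 7 codewords exists.


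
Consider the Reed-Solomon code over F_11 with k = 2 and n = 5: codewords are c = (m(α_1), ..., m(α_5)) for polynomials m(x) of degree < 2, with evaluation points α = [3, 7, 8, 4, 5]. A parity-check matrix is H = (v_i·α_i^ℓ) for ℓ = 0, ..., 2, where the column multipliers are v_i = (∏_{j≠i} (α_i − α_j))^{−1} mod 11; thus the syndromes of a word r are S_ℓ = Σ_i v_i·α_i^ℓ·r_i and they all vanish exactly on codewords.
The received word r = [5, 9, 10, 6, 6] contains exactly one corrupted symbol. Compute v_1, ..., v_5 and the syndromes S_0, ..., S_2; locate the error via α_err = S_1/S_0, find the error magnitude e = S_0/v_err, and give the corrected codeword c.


S = (10, 6, 8), error at position 5, error magnitude e = 10, c = [5, 9, 10, 6, 7].

Step 1: column multipliers v_i = (∏_{j≠i}(α_i − α_j))^{−1} mod 11.
  i = 1 (α = 3): (3−7)(3−8)(3−4)(3−5) = (−4)·(−5)·(−1)·(−2) = 40 ≡ 7, so v_1 = 7^{−1} = 8 (mod 11).
  i = 2 (α = 7): (7−3)(7−8)(7−4)(7−5) = 4·(−1)·3·2 = −24 ≡ 9, so v_2 = 9^{−1} = 5 (mod 11).
  i = 3 (α = 8): (8−3)(8−7)(8−4)(8−5) = 5·1·4·3 = 60 ≡ 5, so v_3 = 5^{−1} = 9 (mod 11).
  i = 4 (α = 4): (4−3)(4−7)(4−8)(4−5) = 1·(−3)·(−4)·(−1) = −12 ≡ 10, so v_4 = 10^{−1} = 10 (mod 11).
  i = 5 (α = 5): (5−3)(5−7)(5−8)(5−4) = 2·(−2)·(−3)·1 = 12 ≡ 1, so v_5 = 1^{−1} = 1 (mod 11).
  v = [8, 5, 9, 10, 1].
Step 2: syndromes of r = [5, 9, 10, 6, 6] (all sums mod 11).
  S_0 = Σ v_i r_i = 8·5 + 5·9 + 9·10 + 10·6 + 1·6 = 241 ≡ 10.
  S_1 = Σ v_i α_i r_i = 8·3·5 + 5·7·9 + 9·8·10 + 10·4·6 + 1·5·6 = 1425 ≡ 6.
  α_i^2 mod 11 = [9, 5, 9, 5, 3].
  S_2 = Σ v_i α_i^2 r_i = 8·9·5 + 5·5·9 + 9·9·10 + 10·5·6 + 1·3·6 = 1713 ≡ 8.
  S = (10, 6, 8) ≠ 0, so r is not a codeword (an error is present).
Step 3: locate the error. For a single error e at position i, S_ℓ = v_i·e·α_i^ℓ, so α_err = S_1/S_0.
  S_0^{−1} = 10^{−1} = 10 (mod 11), so α_err = 6·10 = 60 ≡ 5 = α_5. Error position i = 5.
  Consistency check: S_2/S_1 = 8·2 = 16 ≡ 5 = α_err ✓ (single-error assumption holds).
Step 4: error magnitude e = S_0/v_5 = S_0·∏_{j≠5}(α_5 − α_j) = 10·1 = 10 ≡ 10 (mod 11).
Step 5: correct position 5: c_5 = r_5 − e = 6 − 10 ≡ 7 (mod 11). Hence c = [5, 9, 10, 6, 7].
  Check: interpolating c through the α_i gives m(x) = 2 + 1·x (degree < 2) with m(α_i) = c_i for every i, so c is indeed a codeword.


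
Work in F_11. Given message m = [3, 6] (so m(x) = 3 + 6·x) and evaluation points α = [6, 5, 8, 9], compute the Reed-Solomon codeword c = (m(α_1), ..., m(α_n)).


c = [6, 0, 7, 2]

Message polynomial: m(x) = 3 + 6·x (mod 11).
For each evaluation point α_i, compute m(α_i) mod 11:
  α_1 = 6: Horner steps 6 → 6, so m(6) = 6.
  α_2 = 5: Horner steps 6 → 0, so m(5) = 0.
  α_3 = 8: Horner steps 6 → 7, so m(8) = 7.
  α_4 = 9: Horner steps 6 → 2, so m(9) = 2.
Codeword c = [6, 0, 7, 2] ∈ F_11^4.


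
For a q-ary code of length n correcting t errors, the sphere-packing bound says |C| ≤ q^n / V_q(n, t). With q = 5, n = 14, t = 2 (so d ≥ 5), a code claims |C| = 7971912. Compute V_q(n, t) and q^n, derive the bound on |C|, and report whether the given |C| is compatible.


V_q(n, t) = 1513, q^n = 6103515625, Hamming bound = 4034048, |C| = 7971912 > bound (violated).

Step 1: Compute V_q(n, t) = Σ_{j=0}^2 C(n, j) (q−1)^j.
  j = 0: C(14,0)·(4)^0 = 1·1 = 1.
  j = 1: C(14,1)·(4)^1 = 14·4 = 56.
  j = 2: C(14,2)·(4)^2 = 91·16 = 1456.
  V_q(n, t) = 1 + 56 + 1456 = 1513.
Step 2: q^n = 5^14 = 6103515625.
Step 3: Hamming bound ⌊q^n / V_q(n,t)⌋ = ⌊6103515625/1513⌋ = 4034048.
Step 4: Compare |C| = 7971912 to 4034048: violated.
The claimed |C| lies above the Hamming bound, so no 5-ary code of length 14 with d ≥ 5 can have 7971912 codewords.


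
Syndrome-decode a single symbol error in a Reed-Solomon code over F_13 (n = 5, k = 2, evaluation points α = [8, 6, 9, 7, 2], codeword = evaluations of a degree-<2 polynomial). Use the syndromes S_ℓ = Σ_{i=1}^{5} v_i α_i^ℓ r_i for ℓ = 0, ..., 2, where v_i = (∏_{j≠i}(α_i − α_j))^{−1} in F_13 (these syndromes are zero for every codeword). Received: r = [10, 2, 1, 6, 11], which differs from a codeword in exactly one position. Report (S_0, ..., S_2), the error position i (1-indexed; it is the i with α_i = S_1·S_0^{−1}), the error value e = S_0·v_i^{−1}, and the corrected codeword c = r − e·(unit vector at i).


S = (8, 3, 6), error at position 5, error magnitude e = 12, c = [10, 2, 1, 6, 12].

Step 1: column multipliers v_i = (∏_{j≠i}(α_i − α_j))^{−1} mod 13.
  i = 1 (α = 8): (8−6)(8−9)(8−7)(8−2) = 2·(−1)·1·6 = −12 ≡ 1, so v_1 = 1^{−1} = 1 (mod 13).
  i = 2 (α = 6): (6−8)(6−9)(6−7)(6−2) = (−2)·(−3)·(−1)·4 = −24 ≡ 2, so v_2 = 2^{−1} = 7 (mod 13).
  i = 3 (α = 9): (9−8)(9−6)(9−7)(9−2) = 1·3·2·7 = 42 ≡ 3, so v_3 = 3^{−1} = 9 (mod 13).
  i = 4 (α = 7): (7−8)(7−6)(7−9)(7−2) = (−1)·1·(−2)·5 = 10 ≡ 10, so v_4 = 10^{−1} = 4 (mod 13).
  i = 5 (α = 2): (2−8)(2−6)(2−9)(2−7) = (−6)·(−4)·(−7)·(−5) = 840 ≡ 8, so v_5 = 8^{−1} = 5 (mod 13).
  v = [1, 7, 9, 4, 5].
Step 2: syndromes of r = [10, 2, 1, 6, 11] (all sums mod 13).
  S_0 = Σ v_i r_i = 1·10 + 7·2 + 9·1 + 4·6 + 5·11 = 112 ≡ 8.
  S_1 = Σ v_i α_i r_i = 1·8·10 + 7·6·2 + 9·9·1 + 4·7·6 + 5·2·11 = 523 ≡ 3.
  α_i^2 mod 13 = [12, 10, 3, 10, 4].
  S_2 = Σ v_i α_i^2 r_i = 1·12·10 + 7·10·2 + 9·3·1 + 4·10·6 + 5·4·11 = 747 ≡ 6.
  S = (8, 3, 6) ≠ 0, so r is not a codeword (an error is present).
Step 3: locate the error. For a single error e at position i, S_ℓ = v_i·e·α_i^ℓ, so α_err = S_1/S_0.
  S_0^{−1} = 8^{−1} = 5 (mod 13), so α_err = 3·5 = 15 ≡ 2 = α_5. Error position i = 5.
  Consistency check: S_2/S_1 = 6·9 = 54 ≡ 2 = α_err ✓ (single-error assumption holds).
Step 4: error magnitude e = S_0/v_5 = S_0·∏_{j≠5}(α_5 − α_j) = 8·8 = 64 ≡ 12 (mod 13).
Step 5: correct position 5: c_5 = r_5 − e = 11 − 12 ≡ 12 (mod 13). Hence c = [10, 2, 1, 6, 12].
  Check: interpolating c through the α_i gives m(x) = 4 + 4·x (degree < 2) with m(α_i) = c_i for every i, so c is indeed a codeword.


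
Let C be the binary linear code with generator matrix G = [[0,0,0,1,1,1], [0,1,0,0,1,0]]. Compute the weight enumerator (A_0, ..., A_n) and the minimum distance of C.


Weight distribution: A_0 = 1, A_2 = 1, A_3 = 2. Minimum distance d = 2.

Enumerate all 2^2 = 4 messages m ∈ F_2^2.
For each, compute codeword c = mG in F_2^6, then tally its weight.
  m = 00 → c = 000000, weight = 0.
  m = 10 → c = 000111, weight = 3.
  m = 01 → c = 010010, weight = 2.
  m = 11 → c = 010101, weight = 3.
Tally weights:
  weight 0: 1 codewords.
  weight 2: 1 codewords.
  weight 3: 2 codewords.
Minimum distance d = smallest w > 0 with A_w > 0 = 2.
Sanity: Σ A_w = 4 = 2^2 = 4 ✓.


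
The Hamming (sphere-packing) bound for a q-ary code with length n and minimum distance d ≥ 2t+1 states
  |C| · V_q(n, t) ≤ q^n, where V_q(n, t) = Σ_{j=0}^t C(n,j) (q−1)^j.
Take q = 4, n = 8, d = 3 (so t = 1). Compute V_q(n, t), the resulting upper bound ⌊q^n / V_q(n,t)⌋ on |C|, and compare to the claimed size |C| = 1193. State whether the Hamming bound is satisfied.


V_q(n, t) = 25, q^n = 65536, Hamming bound = 2621, |C| = 1193 ≤ bound (satisfied).

Step 1: Compute V_q(n, t) = Σ_{j=0}^1 C(n, j) (q−1)^j.
  j = 0: C(8,0)·(3)^0 = 1·1 = 1.
  j = 1: C(8,1)·(3)^1 = 8·3 = 24.
  V_q(n, t) = 1 + 24 = 25.
Step 2: q^n = 4^8 = 65536.
Step 3: Hamming bound ⌊q^n / V_q(n,t)⌋ = ⌊65536/25⌋ = 2621.
Step 4: Compare |C| = 1193 to 2621: satisfied.
The claimed |C| lies below the Hamming bound.


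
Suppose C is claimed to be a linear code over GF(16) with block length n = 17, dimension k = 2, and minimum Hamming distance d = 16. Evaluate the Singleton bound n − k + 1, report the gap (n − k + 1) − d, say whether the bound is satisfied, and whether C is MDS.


Singleton RHS = n − k + 1 = 16, slack = 0, bound satisfied, MDS.

Singleton bound: d ≤ n − k + 1.
Here n = 17, k = 2, so n − k + 1 = 16.
Given d = 16, check d ≤ 16: YES.
Slack = (n − k + 1) − d = 0.
The code is MDS (slack = 0).
Description: the claimed parameters are [17, 2, 16]_16; such a code would be MDS (meets Singleton bound).


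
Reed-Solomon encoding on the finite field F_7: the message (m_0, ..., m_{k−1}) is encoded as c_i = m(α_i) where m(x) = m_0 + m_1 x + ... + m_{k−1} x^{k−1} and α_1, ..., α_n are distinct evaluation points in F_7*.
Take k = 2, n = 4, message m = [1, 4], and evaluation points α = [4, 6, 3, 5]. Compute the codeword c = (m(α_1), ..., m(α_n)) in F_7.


c = [3, 4, 6, 0]

Message polynomial: m(x) = 1 + 4·x (mod 7).
For each evaluation point α_i, compute m(α_i) mod 7:
  α_1 = 4: Horner steps 4 → 3, so m(4) = 3.
  α_2 = 6: Horner steps 4 → 4, so m(6) = 4.
  α_3 = 3: Horner steps 4 → 6, so m(3) = 6.
  α_4 = 5: Horner steps 4 → 0, so m(5) = 0.
Codeword c = [3, 4, 6, 0] ∈ F_7^4.


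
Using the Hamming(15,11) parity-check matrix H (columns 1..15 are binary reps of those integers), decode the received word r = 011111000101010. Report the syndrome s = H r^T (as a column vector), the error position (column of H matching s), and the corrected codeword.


s = (1, 1, 1, 0)^T, error position = 14, corrected codeword c = 011111000101000

Compute s = H r^T mod 2 one row at a time:
  s_1 = 0 + 0 + 1 + 0 + 1 + 0 + 1 + 0 = 3 ≡ 1 (mod 2).
  s_2 = 1 + 1 + 1 + 0 + 1 + 0 + 1 + 0 = 5 ≡ 1 (mod 2).
  s_3 = 1 + 1 + 1 + 0 + 1 + 0 + 1 + 0 = 5 ≡ 1 (mod 2).
  s_4 = 0 + 1 + 1 + 0 + 0 + 0 + 0 + 0 = 2 ≡ 0 (mod 2).
s = (1, 1, 1, 0)^T — this equals column 14 of H (binary 1110), so error is at position 14.
Correct: flip bit 14 of r = 011111000101010 to get c = 011111000101000.
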